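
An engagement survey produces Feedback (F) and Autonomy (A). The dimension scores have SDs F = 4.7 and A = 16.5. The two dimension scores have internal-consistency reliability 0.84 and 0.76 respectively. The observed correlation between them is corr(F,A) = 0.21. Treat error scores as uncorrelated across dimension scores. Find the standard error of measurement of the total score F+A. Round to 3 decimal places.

Var(total) = 294.34 + 32.571 = 326.911.
True-score variance = 225.466 + 32.571 = 258.037, so reliability = 0.7893.
Error variance = 326.911 − 258.037 = 68.8744; SEM = √68.8744 = 8.299.

8.299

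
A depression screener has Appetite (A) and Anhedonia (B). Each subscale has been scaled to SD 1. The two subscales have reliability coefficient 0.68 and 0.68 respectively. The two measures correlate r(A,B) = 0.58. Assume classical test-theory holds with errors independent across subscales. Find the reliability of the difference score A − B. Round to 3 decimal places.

0.238

Var(A−B) = 1 + 1 − 2·0.58 = 2 − 1.16 = 0.84.
Under uncorrelated errors the observed covariances equal the true-score covariances, so only the own-variance terms attenuate.
True-score variance = [0.68 + 0.68] − 1.16 = 1.36 − 1.16 = 0.2.
Reliability = 0.2 / 0.84 = 0.238.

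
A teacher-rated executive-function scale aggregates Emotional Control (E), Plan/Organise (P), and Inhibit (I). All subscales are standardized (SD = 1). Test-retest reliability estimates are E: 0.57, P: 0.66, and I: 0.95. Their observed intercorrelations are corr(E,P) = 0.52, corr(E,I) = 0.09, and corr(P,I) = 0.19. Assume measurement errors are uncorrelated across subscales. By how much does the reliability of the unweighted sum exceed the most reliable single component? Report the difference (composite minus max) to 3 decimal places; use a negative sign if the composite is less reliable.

-0.128

Var(sum) = 3 + 1.6 = 4.6; true-score variance = 2.18 + 1.6 = 3.78; composite reliability = 0.8217.
Max component reliability = 0.9500.
Difference = 0.8217 − 0.9500 = -0.128.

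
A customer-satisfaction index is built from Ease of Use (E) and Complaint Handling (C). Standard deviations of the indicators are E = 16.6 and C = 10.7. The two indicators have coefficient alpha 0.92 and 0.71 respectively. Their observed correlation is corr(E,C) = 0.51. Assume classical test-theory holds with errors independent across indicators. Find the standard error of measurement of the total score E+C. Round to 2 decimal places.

Var(total) = 390.05 + 181.172 = 571.222.
True-score variance = 334.803 + 181.172 = 515.976, so reliability = 0.9033.
Error variance = 571.222 − 515.976 = 55.2469; SEM = √55.2469 = 7.43.

7.43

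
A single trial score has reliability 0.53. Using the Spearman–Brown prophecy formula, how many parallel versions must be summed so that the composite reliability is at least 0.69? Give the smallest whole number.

k ≥ ρ*(1−ρ₁)/(ρ₁(1−ρ*)) = 0.69·0.47 / (0.53·0.31) = 1.974.
Smallest integer k = 2.

2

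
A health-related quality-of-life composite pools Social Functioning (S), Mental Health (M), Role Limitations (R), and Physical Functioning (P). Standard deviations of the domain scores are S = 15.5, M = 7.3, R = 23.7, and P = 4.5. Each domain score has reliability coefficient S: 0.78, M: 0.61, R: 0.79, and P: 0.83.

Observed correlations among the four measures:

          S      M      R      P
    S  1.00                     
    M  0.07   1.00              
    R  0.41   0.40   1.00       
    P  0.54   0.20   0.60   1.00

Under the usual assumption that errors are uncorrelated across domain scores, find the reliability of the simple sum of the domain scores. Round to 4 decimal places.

Var(S+M+R+P) = 15.5² + 7.3² + 23.7² + 4.5² + 2·[15.5·7.3·0.07 + 15.5·23.7·0.41 + 15.5·4.5·0.54 + 7.3·23.7·0.40 + 7.3·4.5·0.20 + 23.7·4.5·0.60] = 875.48 + 671.926 = 1547.41.
Because errors are independent across components, Cov(Tᵢ,Tⱼ) = Cov(Xᵢ,Xⱼ); the off-diagonal part of the true-score variance is the same as above.
True-score variance = [15.5²·0.78 + 7.3²·0.61 + 23.7²·0.79 + 4.5²·0.83] + 671.926 = 680.444 + 671.926 = 1352.37.
Reliability = 1352.37 / 1547.41 = 0.8740.

0.8740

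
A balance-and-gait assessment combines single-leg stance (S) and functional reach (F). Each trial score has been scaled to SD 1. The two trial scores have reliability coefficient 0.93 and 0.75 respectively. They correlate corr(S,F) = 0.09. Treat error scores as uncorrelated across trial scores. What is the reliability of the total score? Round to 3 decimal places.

0.853

Var(S+F) = 2 + 2·[0.09] = 2 + 0.18 = 2.18.
With uncorrelated errors the cross-covariances are all true-score covariance, so they carry over unchanged; only the diagonal terms shrink to ρᵢσᵢ².
True-score variance = [0.93 + 0.75] + 0.18 = 1.68 + 0.18 = 1.86.
Reliability = 1.86 / 2.18 = 0.853.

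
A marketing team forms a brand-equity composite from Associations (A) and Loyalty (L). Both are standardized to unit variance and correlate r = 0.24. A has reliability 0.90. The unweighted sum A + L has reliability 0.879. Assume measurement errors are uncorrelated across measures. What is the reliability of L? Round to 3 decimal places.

Var(A+L) = 2 + 2·0.24 = 2.480.
True-score variance = ρ_A + ρ_L + 2·0.24, so 0.879 = (0.90 + ρ_L + 0.48) / 2.480.
ρ_L = 0.879·2.480 − 0.90 − 0.48 = 0.800.

0.800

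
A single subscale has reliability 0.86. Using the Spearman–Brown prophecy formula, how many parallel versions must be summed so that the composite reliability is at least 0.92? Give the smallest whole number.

k ≥ ρ*(1−ρ₁)/(ρ₁(1−ρ*)) = 0.92·0.14 / (0.86·0.08) = 1.872.
Smallest integer k = 2.

2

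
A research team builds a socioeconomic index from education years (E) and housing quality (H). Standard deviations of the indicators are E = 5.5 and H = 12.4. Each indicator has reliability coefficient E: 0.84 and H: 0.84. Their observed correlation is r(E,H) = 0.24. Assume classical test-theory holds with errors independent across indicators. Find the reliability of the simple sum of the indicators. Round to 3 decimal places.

Var(E+H) = 5.5² + 12.4² + 2·[5.5·12.4·0.24] = 184.01 + 32.736 = 216.746.
With uncorrelated errors the cross-covariances are all true-score covariance, so they carry over unchanged; only the diagonal terms shrink to ρᵢσᵢ².
True-score variance = [5.5²·0.84 + 12.4²·0.84] + 32.736 = 154.568 + 32.736 = 187.304.
Reliability = 187.304 / 216.746 = 0.864.

0.864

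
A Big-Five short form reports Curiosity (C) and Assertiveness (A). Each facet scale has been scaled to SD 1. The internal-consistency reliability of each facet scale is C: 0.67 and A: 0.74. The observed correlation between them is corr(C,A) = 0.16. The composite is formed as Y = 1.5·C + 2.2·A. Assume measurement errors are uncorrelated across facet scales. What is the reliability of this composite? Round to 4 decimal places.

0.7544

Var(Y) = 1.5² + 2.2² + 2·[3.3·0.16] = 7.09 + 1.056 = 8.146.
Under uncorrelated errors the observed covariances equal the true-score covariances, so only the own-variance terms attenuate.
True-score variance = [1.5²·0.67 + 2.2²·0.74] + 1.056 = 5.0891 + 1.056 = 6.1451.
Reliability = 6.1451 / 8.146 = 0.7544.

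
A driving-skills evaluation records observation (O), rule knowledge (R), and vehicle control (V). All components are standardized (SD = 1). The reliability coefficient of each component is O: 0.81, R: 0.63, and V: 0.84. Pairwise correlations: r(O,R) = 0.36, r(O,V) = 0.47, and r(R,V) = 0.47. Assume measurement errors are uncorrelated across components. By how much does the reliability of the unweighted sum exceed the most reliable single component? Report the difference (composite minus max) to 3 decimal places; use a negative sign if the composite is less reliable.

Var(sum) = 3 + 2.6 = 5.6; true-score variance = 2.28 + 2.6 = 4.88; composite reliability = 0.8714.
Max component reliability = 0.8400.
Difference = 0.8714 − 0.8400 = 0.031.

0.031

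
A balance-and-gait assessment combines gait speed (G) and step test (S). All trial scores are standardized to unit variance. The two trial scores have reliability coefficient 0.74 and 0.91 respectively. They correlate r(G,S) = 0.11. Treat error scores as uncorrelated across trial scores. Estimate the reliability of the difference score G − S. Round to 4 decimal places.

0.8034

Var(G−S) = 1 + 1 − 2·0.11 = 2 − 0.22 = 1.78.
Because errors are independent across components, Cov(Tᵢ,Tⱼ) = Cov(Xᵢ,Xⱼ); the off-diagonal part of the true-score variance is the same as above.
True-score variance = [0.74 + 0.91] − 0.22 = 1.65 − 0.22 = 1.43.
Reliability = 1.43 / 1.78 = 0.8034.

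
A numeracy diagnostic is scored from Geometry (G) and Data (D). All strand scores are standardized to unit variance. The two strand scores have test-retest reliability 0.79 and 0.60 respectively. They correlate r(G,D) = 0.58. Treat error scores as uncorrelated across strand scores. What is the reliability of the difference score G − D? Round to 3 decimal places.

Var(G−D) = 1 + 1 − 2·0.58 = 2 − 1.16 = 0.84.
With uncorrelated errors the cross-covariances are all true-score covariance, so they carry over unchanged; only the diagonal terms shrink to ρᵢσᵢ².
True-score variance = [0.79 + 0.60] − 1.16 = 1.39 − 1.16 = 0.23.
Reliability = 0.23 / 0.84 = 0.274.

0.274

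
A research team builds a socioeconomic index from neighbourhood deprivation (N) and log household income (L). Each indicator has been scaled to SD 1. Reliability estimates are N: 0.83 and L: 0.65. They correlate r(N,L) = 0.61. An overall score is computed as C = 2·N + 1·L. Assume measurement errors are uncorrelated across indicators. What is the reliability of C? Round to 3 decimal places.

Var(C) = 2² + 1 + 2·[2·0.61] = 5 + 2.44 = 7.44.
Under uncorrelated errors the observed covariances equal the true-score covariances, so only the own-variance terms attenuate.
True-score variance = [2²·0.83 + 0.65] + 2.44 = 3.97 + 2.44 = 6.41.
Reliability = 6.41 / 7.44 = 0.862.

0.862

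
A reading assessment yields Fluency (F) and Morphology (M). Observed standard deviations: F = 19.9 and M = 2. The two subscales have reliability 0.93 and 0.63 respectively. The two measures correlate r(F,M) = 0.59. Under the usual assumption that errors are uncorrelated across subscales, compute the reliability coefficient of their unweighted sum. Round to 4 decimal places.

0.9347

Var(F+M) = 19.9² + 2² + 2·[19.9·2·0.59] = 400.01 + 46.964 = 446.974.
Because errors are independent across components, Cov(Tᵢ,Tⱼ) = Cov(Xᵢ,Xⱼ); the off-diagonal part of the true-score variance is the same as above.
True-score variance = [19.9²·0.93 + 2²·0.63] + 46.964 = 370.809 + 46.964 = 417.773.
Reliability = 417.773 / 446.974 = 0.9347.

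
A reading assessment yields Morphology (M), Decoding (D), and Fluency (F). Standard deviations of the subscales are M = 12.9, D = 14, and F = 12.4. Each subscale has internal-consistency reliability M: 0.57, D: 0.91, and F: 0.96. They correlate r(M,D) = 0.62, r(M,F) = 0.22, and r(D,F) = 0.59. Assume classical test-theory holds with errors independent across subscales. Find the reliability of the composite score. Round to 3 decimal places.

Var(M+D+F) = 12.9² + 14² + 12.4² + 2·[12.9·14·0.62 + 12.9·12.4·0.22 + 14·12.4·0.59] = 516.17 + 499.174 = 1015.34.
With uncorrelated errors the cross-covariances are all true-score covariance, so they carry over unchanged; only the diagonal terms shrink to ρᵢσᵢ².
True-score variance = [12.9²·0.57 + 14²·0.91 + 12.4²·0.96] + 499.174 = 420.823 + 499.174 = 919.998.
Reliability = 919.998 / 1015.34 = 0.906.

0.906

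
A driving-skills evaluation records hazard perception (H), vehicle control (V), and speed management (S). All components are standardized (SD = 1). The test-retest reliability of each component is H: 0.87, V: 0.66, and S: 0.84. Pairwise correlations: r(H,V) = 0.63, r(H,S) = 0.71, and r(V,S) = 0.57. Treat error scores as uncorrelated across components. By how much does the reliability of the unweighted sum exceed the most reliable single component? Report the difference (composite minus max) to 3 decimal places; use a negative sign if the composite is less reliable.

0.038

Var(sum) = 3 + 3.82 = 6.82; true-score variance = 2.37 + 3.82 = 6.19; composite reliability = 0.9076.
Max component reliability = 0.8700.
Difference = 0.9076 − 0.8700 = 0.038.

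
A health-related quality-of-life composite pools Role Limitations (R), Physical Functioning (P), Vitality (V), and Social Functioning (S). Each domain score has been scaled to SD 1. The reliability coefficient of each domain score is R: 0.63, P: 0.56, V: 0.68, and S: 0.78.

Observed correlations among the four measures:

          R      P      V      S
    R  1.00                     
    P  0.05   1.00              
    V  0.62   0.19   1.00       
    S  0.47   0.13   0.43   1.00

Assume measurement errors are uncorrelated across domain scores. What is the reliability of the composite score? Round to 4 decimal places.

0.8265

Var(R+P+V+S) = 4 + 2·[0.05 + 0.62 + 0.47 + 0.19 + 0.13 + 0.43] = 4 + 3.78 = 7.78.
Under uncorrelated errors the observed covariances equal the true-score covariances, so only the own-variance terms attenuate.
True-score variance = [0.63 + 0.56 + 0.68 + 0.78] + 3.78 = 2.65 + 3.78 = 6.43.
Reliability = 6.43 / 7.78 = 0.8265.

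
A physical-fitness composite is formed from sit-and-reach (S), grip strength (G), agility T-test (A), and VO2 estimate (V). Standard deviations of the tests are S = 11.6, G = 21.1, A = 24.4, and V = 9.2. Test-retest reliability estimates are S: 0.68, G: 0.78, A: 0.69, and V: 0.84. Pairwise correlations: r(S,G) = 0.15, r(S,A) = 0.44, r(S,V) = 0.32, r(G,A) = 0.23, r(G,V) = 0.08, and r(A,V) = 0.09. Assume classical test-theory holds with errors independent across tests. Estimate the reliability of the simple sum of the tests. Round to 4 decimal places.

Var(S+G+A+V) = 11.6² + 21.1² + 24.4² + 9.2² + 2·[11.6·21.1·0.15 + 11.6·24.4·0.44 + 11.6·9.2·0.32 + 21.1·24.4·0.23 + 21.1·9.2·0.08 + 24.4·9.2·0.09] = 1259.77 + 699.096 = 1958.87.
Because errors are independent across components, Cov(Tᵢ,Tⱼ) = Cov(Xᵢ,Xⱼ); the off-diagonal part of the true-score variance is the same as above.
True-score variance = [11.6²·0.68 + 21.1²·0.78 + 24.4²·0.69 + 9.2²·0.84] + 699.096 = 920.661 + 699.096 = 1619.76.
Reliability = 1619.76 / 1958.87 = 0.8269.

0.8269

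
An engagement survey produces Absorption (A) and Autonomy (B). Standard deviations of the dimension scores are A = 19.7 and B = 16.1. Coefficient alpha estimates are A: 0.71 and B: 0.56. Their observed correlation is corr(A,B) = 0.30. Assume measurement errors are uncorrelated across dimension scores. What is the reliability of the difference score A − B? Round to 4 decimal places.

0.5042

Var(A−B) = 19.7² + 16.1² − 2·19.7·16.1·0.30 = 647.3 − 190.302 = 456.998.
Because errors are independent across components, Cov(Tᵢ,Tⱼ) = Cov(Xᵢ,Xⱼ); the off-diagonal part of the true-score variance is the same as above.
True-score variance = [19.7²·0.71 + 16.1²·0.56] − 190.302 = 420.702 − 190.302 = 230.4.
Reliability = 230.4 / 456.998 = 0.5042.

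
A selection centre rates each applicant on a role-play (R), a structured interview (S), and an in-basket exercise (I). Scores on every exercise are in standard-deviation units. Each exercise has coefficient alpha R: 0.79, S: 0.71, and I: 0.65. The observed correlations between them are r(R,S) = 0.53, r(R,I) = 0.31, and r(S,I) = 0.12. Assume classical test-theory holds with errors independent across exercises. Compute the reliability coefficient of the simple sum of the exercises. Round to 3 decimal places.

0.827

Var(R+S+I) = 3 + 2·[0.53 + 0.31 + 0.12] = 3 + 1.92 = 4.92.
Because errors are independent across components, Cov(Tᵢ,Tⱼ) = Cov(Xᵢ,Xⱼ); the off-diagonal part of the true-score variance is the same as above.
True-score variance = [0.79 + 0.71 + 0.65] + 1.92 = 2.15 + 1.92 = 4.07.
Reliability = 4.07 / 4.92 = 0.827.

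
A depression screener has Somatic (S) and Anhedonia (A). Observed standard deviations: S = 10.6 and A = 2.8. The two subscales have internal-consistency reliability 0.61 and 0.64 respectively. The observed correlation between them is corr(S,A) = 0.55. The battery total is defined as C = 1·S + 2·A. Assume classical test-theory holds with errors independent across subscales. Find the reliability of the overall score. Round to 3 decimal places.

Var(C) = 10.6² + 2²·2.8² + 2·[2·10.6·2.8·0.55] = 143.72 + 65.296 = 209.016.
Because errors are independent across components, Cov(Tᵢ,Tⱼ) = Cov(Xᵢ,Xⱼ); the off-diagonal part of the true-score variance is the same as above.
True-score variance = [10.6²·0.61 + 2²·2.8²·0.64] + 65.296 = 88.61 + 65.296 = 153.906.
Reliability = 153.906 / 209.016 = 0.736.

0.736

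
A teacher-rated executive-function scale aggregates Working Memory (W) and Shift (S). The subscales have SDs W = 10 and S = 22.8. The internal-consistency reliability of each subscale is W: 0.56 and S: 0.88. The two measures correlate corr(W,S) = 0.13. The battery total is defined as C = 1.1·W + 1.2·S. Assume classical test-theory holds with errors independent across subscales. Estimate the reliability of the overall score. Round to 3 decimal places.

Var(C) = 1.1²·10² + 1.2²·22.8² + 2·[1.32·10·22.8·0.13] = 869.57 + 78.2496 = 947.819.
Under uncorrelated errors the observed covariances equal the true-score covariances, so only the own-variance terms attenuate.
True-score variance = [1.1²·10²·0.56 + 1.2²·22.8²·0.88] + 78.2496 = 726.501 + 78.2496 = 804.751.
Reliability = 804.751 / 947.819 = 0.849.

0.849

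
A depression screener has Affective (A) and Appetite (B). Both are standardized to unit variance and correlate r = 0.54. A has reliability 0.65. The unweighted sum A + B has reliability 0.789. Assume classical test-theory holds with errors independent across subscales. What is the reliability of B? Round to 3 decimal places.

Var(A+B) = 2 + 2·0.54 = 3.080.
True-score variance = ρ_A + ρ_B + 2·0.54, so 0.789 = (0.65 + ρ_B + 1.08) / 3.080.
ρ_B = 0.789·3.080 − 0.65 − 1.08 = 0.700.

0.700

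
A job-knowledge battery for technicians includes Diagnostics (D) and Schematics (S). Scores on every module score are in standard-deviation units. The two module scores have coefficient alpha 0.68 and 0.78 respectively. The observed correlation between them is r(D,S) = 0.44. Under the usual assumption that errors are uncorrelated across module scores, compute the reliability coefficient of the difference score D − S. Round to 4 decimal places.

Var(D−S) = 1 + 1 − 2·0.44 = 2 − 0.88 = 1.12.
Because errors are independent across components, Cov(Tᵢ,Tⱼ) = Cov(Xᵢ,Xⱼ); the off-diagonal part of the true-score variance is the same as above.
True-score variance = [0.68 + 0.78] − 0.88 = 1.46 − 0.88 = 0.58.
Reliability = 0.58 / 1.12 = 0.5179.

0.5179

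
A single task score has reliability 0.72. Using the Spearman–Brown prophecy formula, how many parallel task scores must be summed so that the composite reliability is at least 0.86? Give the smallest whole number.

3

k ≥ ρ*(1−ρ₁)/(ρ₁(1−ρ*)) = 0.86·0.28 / (0.72·0.14) = 2.389.
Smallest integer k = 3.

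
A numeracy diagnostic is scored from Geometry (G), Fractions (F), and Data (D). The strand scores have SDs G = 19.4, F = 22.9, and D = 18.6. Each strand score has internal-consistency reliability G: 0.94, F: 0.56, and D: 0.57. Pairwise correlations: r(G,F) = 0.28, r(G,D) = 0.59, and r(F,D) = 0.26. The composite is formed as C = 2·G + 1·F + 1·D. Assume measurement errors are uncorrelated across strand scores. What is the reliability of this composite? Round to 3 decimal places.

Var(C) = 2²·19.4² + 22.9² + 18.6² + 2·[2·19.4·22.9·0.28 + 2·19.4·18.6·0.59 + 22.9·18.6·0.26] = 2375.81 + 1570.64 = 3946.45.
Under uncorrelated errors the observed covariances equal the true-score covariances, so only the own-variance terms attenuate.
True-score variance = [2²·19.4²·0.94 + 22.9²·0.56 + 18.6²·0.57] + 1570.64 = 1905.98 + 1570.64 = 3476.62.
Reliability = 3476.62 / 3946.45 = 0.881.

0.881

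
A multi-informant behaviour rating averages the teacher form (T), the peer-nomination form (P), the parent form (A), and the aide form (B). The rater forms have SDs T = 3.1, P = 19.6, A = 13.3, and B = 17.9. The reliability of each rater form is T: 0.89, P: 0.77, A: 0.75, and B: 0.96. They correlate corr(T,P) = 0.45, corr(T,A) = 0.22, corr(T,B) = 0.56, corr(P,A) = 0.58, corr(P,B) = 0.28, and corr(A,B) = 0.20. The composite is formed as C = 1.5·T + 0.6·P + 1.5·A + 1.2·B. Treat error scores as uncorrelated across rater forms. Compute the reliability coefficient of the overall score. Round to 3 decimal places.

0.916

Var(C) = 1.5²·3.1² + 0.6²·19.6² + 1.5²·13.3² + 1.2²·17.9² + 2·[0.9·3.1·19.6·0.45 + 2.25·3.1·13.3·0.22 + 1.8·3.1·17.9·0.56 + 0.9·19.6·13.3·0.58 + 0.72·19.6·17.9·0.28 + 1.8·13.3·17.9·0.20] = 1019.31 + 786.92 = 1806.23.
Under uncorrelated errors the observed covariances equal the true-score covariances, so only the own-variance terms attenuate.
True-score variance = [1.5²·3.1²·0.89 + 0.6²·19.6²·0.77 + 1.5²·13.3²·0.75 + 1.2²·17.9²·0.96] + 786.92 = 867.17 + 786.92 = 1654.09.
Reliability = 1654.09 / 1806.23 = 0.916.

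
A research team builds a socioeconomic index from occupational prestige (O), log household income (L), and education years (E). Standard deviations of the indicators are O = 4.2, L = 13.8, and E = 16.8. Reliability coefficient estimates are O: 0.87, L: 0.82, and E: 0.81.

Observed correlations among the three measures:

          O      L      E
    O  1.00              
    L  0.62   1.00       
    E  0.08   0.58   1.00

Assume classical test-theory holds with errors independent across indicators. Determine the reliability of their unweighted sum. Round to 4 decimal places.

0.8929

Var(O+L+E) = 4.2² + 13.8² + 16.8² + 2·[4.2·13.8·0.62 + 4.2·16.8·0.08 + 13.8·16.8·0.58] = 490.32 + 352.094 = 842.414.
Because errors are independent across components, Cov(Tᵢ,Tⱼ) = Cov(Xᵢ,Xⱼ); the off-diagonal part of the true-score variance is the same as above.
True-score variance = [4.2²·0.87 + 13.8²·0.82 + 16.8²·0.81] + 352.094 = 400.122 + 352.094 = 752.216.
Reliability = 752.216 / 842.414 = 0.8929.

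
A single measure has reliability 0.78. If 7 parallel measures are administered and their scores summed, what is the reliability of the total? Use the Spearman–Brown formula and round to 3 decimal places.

ρ_k = kρ / (1 + (k−1)ρ) = 7·0.78 / (1 + 6·0.78) = 5.460 / 5.680 = 0.961.

0.961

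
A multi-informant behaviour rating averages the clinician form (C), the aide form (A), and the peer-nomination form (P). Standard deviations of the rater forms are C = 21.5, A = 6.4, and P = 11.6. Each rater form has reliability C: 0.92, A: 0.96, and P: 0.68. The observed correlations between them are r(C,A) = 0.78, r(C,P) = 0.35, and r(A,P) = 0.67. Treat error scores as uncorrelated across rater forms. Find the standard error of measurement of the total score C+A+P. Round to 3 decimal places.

9.038

Var(total) = 637.77 + 488.718 = 1126.49.
True-score variance = 556.092 + 488.718 = 1044.81, so reliability = 0.9275.
Error variance = 1126.49 − 1044.81 = 81.6776; SEM = √81.6776 = 9.038.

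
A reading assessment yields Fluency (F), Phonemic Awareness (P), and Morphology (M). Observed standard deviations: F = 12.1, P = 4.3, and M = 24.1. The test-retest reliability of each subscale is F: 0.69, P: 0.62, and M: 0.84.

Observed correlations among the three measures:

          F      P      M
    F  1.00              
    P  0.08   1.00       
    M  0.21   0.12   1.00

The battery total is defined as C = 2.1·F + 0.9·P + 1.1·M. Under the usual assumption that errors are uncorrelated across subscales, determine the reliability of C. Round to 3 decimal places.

Var(C) = 2.1²·12.1² + 0.9²·4.3² + 1.1²·24.1² + 2·[1.89·12.1·4.3·0.08 + 2.31·12.1·24.1·0.21 + 0.99·4.3·24.1·0.12] = 1363.43 + 323.276 = 1686.7.
With uncorrelated errors the cross-covariances are all true-score covariance, so they carry over unchanged; only the diagonal terms shrink to ρᵢσᵢ².
True-score variance = [2.1²·12.1²·0.69 + 0.9²·4.3²·0.62 + 1.1²·24.1²·0.84] + 323.276 = 1045.13 + 323.276 = 1368.41.
Reliability = 1368.41 / 1686.7 = 0.811.

0.811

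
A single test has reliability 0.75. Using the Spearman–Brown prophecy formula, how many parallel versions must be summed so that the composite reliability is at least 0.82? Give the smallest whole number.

2

k ≥ ρ*(1−ρ₁)/(ρ₁(1−ρ*)) = 0.82·0.25 / (0.75·0.18) = 1.519.
Smallest integer k = 2.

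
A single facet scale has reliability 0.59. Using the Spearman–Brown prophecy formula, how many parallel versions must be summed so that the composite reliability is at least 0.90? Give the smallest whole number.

k ≥ ρ*(1−ρ₁)/(ρ₁(1−ρ*)) = 0.90·0.41 / (0.59·0.10) = 6.254.
Smallest integer k = 7.

7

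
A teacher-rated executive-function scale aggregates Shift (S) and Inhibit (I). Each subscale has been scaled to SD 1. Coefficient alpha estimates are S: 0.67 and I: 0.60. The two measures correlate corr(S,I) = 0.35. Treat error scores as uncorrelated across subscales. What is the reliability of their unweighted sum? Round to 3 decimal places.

0.730

Var(S+I) = 2 + 2·[0.35] = 2 + 0.7 = 2.7.
With uncorrelated errors the cross-covariances are all true-score covariance, so they carry over unchanged; only the diagonal terms shrink to ρᵢσᵢ².
True-score variance = [0.67 + 0.60] + 0.7 = 1.27 + 0.7 = 1.97.
Reliability = 1.97 / 2.7 = 0.730.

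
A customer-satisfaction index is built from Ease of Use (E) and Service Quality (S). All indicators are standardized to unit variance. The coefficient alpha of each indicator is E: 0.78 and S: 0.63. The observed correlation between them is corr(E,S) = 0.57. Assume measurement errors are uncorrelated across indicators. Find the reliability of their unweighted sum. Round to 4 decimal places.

Var(E+S) = 2 + 2·[0.57] = 2 + 1.14 = 3.14.
Under uncorrelated errors the observed covariances equal the true-score covariances, so only the own-variance terms attenuate.
True-score variance = [0.78 + 0.63] + 1.14 = 1.41 + 1.14 = 2.55.
Reliability = 2.55 / 3.14 = 0.8121.

0.8121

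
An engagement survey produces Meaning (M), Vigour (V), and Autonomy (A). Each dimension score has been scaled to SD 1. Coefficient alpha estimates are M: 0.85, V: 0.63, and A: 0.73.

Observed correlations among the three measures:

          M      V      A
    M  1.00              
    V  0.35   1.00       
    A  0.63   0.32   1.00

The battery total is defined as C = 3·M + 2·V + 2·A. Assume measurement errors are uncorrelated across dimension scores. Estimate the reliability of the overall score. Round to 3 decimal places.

Var(C) = 3² + 2² + 2² + 2·[6·0.35 + 6·0.63 + 4·0.32] = 17 + 14.32 = 31.32.
With uncorrelated errors the cross-covariances are all true-score covariance, so they carry over unchanged; only the diagonal terms shrink to ρᵢσᵢ².
True-score variance = [3²·0.85 + 2²·0.63 + 2²·0.73] + 14.32 = 13.09 + 14.32 = 27.41.
Reliability = 27.41 / 31.32 = 0.875.

0.875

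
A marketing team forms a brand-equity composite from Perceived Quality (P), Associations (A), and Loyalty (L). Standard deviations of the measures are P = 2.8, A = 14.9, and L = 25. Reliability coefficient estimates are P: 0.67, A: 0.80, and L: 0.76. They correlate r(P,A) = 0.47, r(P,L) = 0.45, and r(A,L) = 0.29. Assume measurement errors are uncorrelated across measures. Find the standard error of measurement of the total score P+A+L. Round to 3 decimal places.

Var(total) = 854.85 + 318.267 = 1173.12.
True-score variance = 657.861 + 318.267 = 976.128, so reliability = 0.8321.
Error variance = 1173.12 − 976.128 = 196.989; SEM = √196.989 = 14.035.

14.035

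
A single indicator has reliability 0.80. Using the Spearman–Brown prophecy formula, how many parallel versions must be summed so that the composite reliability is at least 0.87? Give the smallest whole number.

2

k ≥ ρ*(1−ρ₁)/(ρ₁(1−ρ*)) = 0.87·0.20 / (0.80·0.13) = 1.673.
Smallest integer k = 2.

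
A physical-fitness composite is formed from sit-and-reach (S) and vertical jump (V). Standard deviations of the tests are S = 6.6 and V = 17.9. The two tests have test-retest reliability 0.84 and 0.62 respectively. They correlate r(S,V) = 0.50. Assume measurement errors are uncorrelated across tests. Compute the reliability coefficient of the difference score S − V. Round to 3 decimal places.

0.476

Var(S−V) = 6.6² + 17.9² − 2·6.6·17.9·0.50 = 363.97 − 118.14 = 245.83.
Because errors are independent across components, Cov(Tᵢ,Tⱼ) = Cov(Xᵢ,Xⱼ); the off-diagonal part of the true-score variance is the same as above.
True-score variance = [6.6²·0.84 + 17.9²·0.62] − 118.14 = 235.245 − 118.14 = 117.105.
Reliability = 117.105 / 245.83 = 0.476.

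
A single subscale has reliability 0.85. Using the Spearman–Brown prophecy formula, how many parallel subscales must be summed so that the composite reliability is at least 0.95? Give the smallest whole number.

k ≥ ρ*(1−ρ₁)/(ρ₁(1−ρ*)) = 0.95·0.15 / (0.85·0.05) = 3.353.
Smallest integer k = 4.

4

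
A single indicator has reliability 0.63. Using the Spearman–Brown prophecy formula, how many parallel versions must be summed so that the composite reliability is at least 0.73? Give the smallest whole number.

2

k ≥ ρ*(1−ρ₁)/(ρ₁(1−ρ*)) = 0.73·0.37 / (0.63·0.27) = 1.588.
Smallest integer k = 2.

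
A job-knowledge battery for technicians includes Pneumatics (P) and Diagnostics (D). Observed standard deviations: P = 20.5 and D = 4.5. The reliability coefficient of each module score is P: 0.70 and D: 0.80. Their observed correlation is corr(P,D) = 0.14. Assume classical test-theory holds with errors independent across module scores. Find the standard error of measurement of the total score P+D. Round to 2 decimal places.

Var(total) = 440.5 + 25.83 = 466.33.
True-score variance = 310.375 + 25.83 = 336.205, so reliability = 0.7210.
Error variance = 466.33 − 336.205 = 130.125; SEM = √130.125 = 11.41.

11.41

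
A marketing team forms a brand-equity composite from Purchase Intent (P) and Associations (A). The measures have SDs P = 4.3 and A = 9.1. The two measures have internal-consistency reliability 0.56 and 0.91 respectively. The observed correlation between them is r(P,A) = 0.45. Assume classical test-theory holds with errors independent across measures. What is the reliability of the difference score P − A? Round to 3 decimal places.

0.764

Var(P−A) = 4.3² + 9.1² − 2·4.3·9.1·0.45 = 101.3 − 35.217 = 66.083.
With uncorrelated errors the cross-covariances are all true-score covariance, so they carry over unchanged; only the diagonal terms shrink to ρᵢσᵢ².
True-score variance = [4.3²·0.56 + 9.1²·0.91] − 35.217 = 85.7115 − 35.217 = 50.4945.
Reliability = 50.4945 / 66.083 = 0.764.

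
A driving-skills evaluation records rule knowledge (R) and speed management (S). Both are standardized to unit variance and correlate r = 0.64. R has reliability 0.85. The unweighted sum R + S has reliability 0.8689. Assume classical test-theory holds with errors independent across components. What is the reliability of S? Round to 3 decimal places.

Var(R+S) = 2 + 2·0.64 = 3.280.
True-score variance = ρ_R + ρ_S + 2·0.64, so 0.8689 = (0.85 + ρ_S + 1.28) / 3.280.
ρ_S = 0.8689·3.280 − 0.85 − 1.28 = 0.720.

0.720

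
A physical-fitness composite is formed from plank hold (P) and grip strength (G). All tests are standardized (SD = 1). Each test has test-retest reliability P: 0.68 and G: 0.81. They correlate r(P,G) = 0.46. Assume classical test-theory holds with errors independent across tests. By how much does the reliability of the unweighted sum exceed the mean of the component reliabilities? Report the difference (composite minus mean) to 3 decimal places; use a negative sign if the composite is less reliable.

Var(sum) = 2 + 0.92 = 2.92; true-score variance = 1.49 + 0.92 = 2.41; composite reliability = 0.8253.
Mean component reliability = 0.7450.
Difference = 0.8253 − 0.7450 = 0.080.

0.080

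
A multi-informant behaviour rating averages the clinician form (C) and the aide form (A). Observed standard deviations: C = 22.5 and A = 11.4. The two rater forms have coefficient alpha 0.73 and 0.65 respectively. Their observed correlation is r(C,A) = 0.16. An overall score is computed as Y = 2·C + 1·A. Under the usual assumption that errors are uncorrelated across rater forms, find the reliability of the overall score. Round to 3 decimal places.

0.745

Var(Y) = 2²·22.5² + 11.4² + 2·[2·22.5·11.4·0.16] = 2154.96 + 164.16 = 2319.12.
With uncorrelated errors the cross-covariances are all true-score covariance, so they carry over unchanged; only the diagonal terms shrink to ρᵢσᵢ².
True-score variance = [2²·22.5²·0.73 + 11.4²·0.65] + 164.16 = 1562.72 + 164.16 = 1726.88.
Reliability = 1726.88 / 2319.12 = 0.745.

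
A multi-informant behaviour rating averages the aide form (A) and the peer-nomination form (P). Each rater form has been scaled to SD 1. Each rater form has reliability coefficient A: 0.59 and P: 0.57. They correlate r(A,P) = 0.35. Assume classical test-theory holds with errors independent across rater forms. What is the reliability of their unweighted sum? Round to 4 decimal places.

0.6889

Var(A+P) = 2 + 2·[0.35] = 2 + 0.7 = 2.7.
Under uncorrelated errors the observed covariances equal the true-score covariances, so only the own-variance terms attenuate.
True-score variance = [0.59 + 0.57] + 0.7 = 1.16 + 0.7 = 1.86.
Reliability = 1.86 / 2.7 = 0.6889.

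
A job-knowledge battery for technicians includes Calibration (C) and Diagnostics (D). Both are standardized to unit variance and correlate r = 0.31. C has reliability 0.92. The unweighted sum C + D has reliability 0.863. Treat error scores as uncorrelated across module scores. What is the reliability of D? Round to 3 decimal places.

0.721

Var(C+D) = 2 + 2·0.31 = 2.620.
True-score variance = ρ_C + ρ_D + 2·0.31, so 0.863 = (0.92 + ρ_D + 0.62) / 2.620.
ρ_D = 0.863·2.620 − 0.92 − 0.62 = 0.721.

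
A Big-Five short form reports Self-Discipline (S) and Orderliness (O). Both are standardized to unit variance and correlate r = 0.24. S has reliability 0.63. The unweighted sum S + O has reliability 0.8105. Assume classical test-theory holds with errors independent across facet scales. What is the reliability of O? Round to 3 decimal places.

Var(S+O) = 2 + 2·0.24 = 2.480.
True-score variance = ρ_S + ρ_O + 2·0.24, so 0.8105 = (0.63 + ρ_O + 0.48) / 2.480.
ρ_O = 0.8105·2.480 − 0.63 − 0.48 = 0.900.

0.900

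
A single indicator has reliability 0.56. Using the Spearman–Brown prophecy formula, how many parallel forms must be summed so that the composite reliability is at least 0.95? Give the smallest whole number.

k ≥ ρ*(1−ρ₁)/(ρ₁(1−ρ*)) = 0.95·0.44 / (0.56·0.05) = 14.929.
Smallest integer k = 15.

15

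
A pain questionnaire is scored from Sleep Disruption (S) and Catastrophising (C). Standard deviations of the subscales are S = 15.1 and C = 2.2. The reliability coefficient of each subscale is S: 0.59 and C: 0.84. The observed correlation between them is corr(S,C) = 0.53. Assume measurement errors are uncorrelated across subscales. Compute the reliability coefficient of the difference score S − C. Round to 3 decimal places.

0.523

Var(S−C) = 15.1² + 2.2² − 2·15.1·2.2·0.53 = 232.85 − 35.2132 = 197.637.
Under uncorrelated errors the observed covariances equal the true-score covariances, so only the own-variance terms attenuate.
True-score variance = [15.1²·0.59 + 2.2²·0.84] − 35.2132 = 138.591 − 35.2132 = 103.378.
Reliability = 103.378 / 197.637 = 0.523.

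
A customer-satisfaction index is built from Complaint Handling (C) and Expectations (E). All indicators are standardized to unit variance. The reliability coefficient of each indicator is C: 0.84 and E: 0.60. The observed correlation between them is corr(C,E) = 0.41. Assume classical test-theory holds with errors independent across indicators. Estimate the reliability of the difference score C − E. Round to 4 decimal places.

0.5254

Var(C−E) = 1 + 1 − 2·0.41 = 2 − 0.82 = 1.18.
Under uncorrelated errors the observed covariances equal the true-score covariances, so only the own-variance terms attenuate.
True-score variance = [0.84 + 0.60] − 0.82 = 1.44 − 0.82 = 0.62.
Reliability = 0.62 / 1.18 = 0.5254.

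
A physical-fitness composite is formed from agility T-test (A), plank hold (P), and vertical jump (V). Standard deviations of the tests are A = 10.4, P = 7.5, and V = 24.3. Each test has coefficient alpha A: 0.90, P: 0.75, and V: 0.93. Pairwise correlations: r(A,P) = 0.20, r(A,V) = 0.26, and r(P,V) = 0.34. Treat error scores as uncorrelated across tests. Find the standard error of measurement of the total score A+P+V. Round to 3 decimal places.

8.137

Var(total) = 754.9 + 286.544 = 1041.44.
True-score variance = 688.687 + 286.544 = 975.232, so reliability = 0.9364.
Error variance = 1041.44 − 975.232 = 66.2128; SEM = √66.2128 = 8.137.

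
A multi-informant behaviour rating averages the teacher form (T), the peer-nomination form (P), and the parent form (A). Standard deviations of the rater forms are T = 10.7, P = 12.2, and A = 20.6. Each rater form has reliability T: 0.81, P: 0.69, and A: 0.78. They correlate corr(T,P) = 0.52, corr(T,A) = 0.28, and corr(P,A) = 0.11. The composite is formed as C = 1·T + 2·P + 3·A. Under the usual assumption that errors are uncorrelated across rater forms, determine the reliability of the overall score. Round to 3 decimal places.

Var(C) = 10.7² + 2²·12.2² + 3²·20.6² + 2·[2·10.7·12.2·0.52 + 3·10.7·20.6·0.28 + 6·12.2·20.6·0.11] = 4529.09 + 973.571 = 5502.66.
Because errors are independent across components, Cov(Tᵢ,Tⱼ) = Cov(Xᵢ,Xⱼ); the off-diagonal part of the true-score variance is the same as above.
True-score variance = [10.7²·0.81 + 2²·12.2²·0.69 + 3²·20.6²·0.78] + 973.571 = 3482.54 + 973.571 = 4456.11.
Reliability = 4456.11 / 5502.66 = 0.810.

0.810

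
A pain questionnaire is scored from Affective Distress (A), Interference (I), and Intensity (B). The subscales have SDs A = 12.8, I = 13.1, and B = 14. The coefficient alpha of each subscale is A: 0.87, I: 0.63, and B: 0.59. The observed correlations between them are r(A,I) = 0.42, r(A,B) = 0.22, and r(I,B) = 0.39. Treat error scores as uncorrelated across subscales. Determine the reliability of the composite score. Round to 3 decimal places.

Var(A+I+B) = 12.8² + 13.1² + 14² + 2·[12.8·13.1·0.42 + 12.8·14·0.22 + 13.1·14·0.39] = 531.45 + 362.751 = 894.201.
With uncorrelated errors the cross-covariances are all true-score covariance, so they carry over unchanged; only the diagonal terms shrink to ρᵢσᵢ².
True-score variance = [12.8²·0.87 + 13.1²·0.63 + 14²·0.59] + 362.751 = 366.295 + 362.751 = 729.046.
Reliability = 729.046 / 894.201 = 0.815.

0.815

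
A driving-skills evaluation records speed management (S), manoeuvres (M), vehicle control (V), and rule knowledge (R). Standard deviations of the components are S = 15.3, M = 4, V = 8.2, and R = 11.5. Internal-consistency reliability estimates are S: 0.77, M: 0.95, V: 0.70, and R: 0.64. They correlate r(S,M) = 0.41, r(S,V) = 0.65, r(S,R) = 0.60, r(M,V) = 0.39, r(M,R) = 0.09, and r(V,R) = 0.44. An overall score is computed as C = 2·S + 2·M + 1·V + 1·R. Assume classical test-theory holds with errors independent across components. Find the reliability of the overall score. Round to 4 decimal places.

Var(C) = 2²·15.3² + 2²·4² + 8.2² + 11.5² + 2·[4·15.3·4·0.41 + 2·15.3·8.2·0.65 + 2·15.3·11.5·0.60 + 2·4·8.2·0.39 + 2·4·11.5·0.09 + 8.2·11.5·0.44] = 1199.85 + 1099.92 = 2299.77.
Under uncorrelated errors the observed covariances equal the true-score covariances, so only the own-variance terms attenuate.
True-score variance = [2²·15.3²·0.77 + 2²·4²·0.95 + 8.2²·0.70 + 11.5²·0.64] + 1099.92 = 913.505 + 1099.92 = 2013.43.
Reliability = 2013.43 / 2299.77 = 0.8755.

0.8755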